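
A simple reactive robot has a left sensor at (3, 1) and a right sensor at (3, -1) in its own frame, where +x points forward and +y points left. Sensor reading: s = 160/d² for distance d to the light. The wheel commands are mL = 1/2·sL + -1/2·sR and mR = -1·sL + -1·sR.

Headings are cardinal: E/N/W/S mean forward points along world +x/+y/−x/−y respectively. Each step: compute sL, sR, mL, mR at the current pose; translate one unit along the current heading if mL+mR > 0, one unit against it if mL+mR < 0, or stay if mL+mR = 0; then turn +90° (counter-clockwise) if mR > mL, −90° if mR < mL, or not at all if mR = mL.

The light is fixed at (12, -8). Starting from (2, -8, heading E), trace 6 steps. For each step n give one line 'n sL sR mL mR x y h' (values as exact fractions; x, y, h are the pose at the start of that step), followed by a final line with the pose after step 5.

0 16/5 16/5 0 -32/5 2 -8 E
1 160/109 160/153 3520/16677 -41920/16677 1 -8 S
2 40/49 4/5 2/245 -396/245 1 -7 W
3 160/137 160/97 -3200/13289 -37440/13289 2 -7 N
4 16/5 16/5 0 -32/5 2 -8 E
5 160/109 160/153 3520/16677 -41920/16677 1 -8 S
final 1 -7 W

n=0: pose=(2,-8,E); sL=16/5, sR=16/5; mL=0, mR=-32/5; mL+mR=-32/5 → advance -1; mR−mL=-32/5 → turn -1·90°
n=1: pose=(1,-8,S); sL=160/109, sR=160/153; mL=3520/16677, mR=-41920/16677; mL+mR=-12800/5559 → advance -1; mR−mL=-45440/16677 → turn -1·90°
n=2: pose=(1,-7,W); sL=40/49, sR=4/5; mL=2/245, mR=-396/245; mL+mR=-394/245 → advance -1; mR−mL=-398/245 → turn -1·90°
n=3: pose=(2,-7,N); sL=160/137, sR=160/97; mL=-3200/13289, mR=-37440/13289; mL+mR=-40640/13289 → advance -1; mR−mL=-34240/13289 → turn -1·90°
n=4: pose=(2,-8,E); sL=16/5, sR=16/5; mL=0, mR=-32/5; mL+mR=-32/5 → advance -1; mR−mL=-32/5 → turn -1·90°
n=5: pose=(1,-8,S); sL=160/109, sR=160/153; mL=3520/16677, mR=-41920/16677; mL+mR=-12800/5559 → advance -1; mR−mL=-45440/16677 → turn -1·90°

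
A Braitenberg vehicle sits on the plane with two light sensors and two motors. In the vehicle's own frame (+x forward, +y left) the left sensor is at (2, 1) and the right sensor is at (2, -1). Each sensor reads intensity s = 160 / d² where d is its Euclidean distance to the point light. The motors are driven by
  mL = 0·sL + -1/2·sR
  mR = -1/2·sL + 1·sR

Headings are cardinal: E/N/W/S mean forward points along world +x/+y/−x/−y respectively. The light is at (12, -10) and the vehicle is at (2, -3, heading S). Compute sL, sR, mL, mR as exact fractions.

left sensor world pos  = (3, -5); dL² = 106
right sensor world pos = (1, -5); dR² = 146
sL = 160/106 = 80/53
sR = 160/146 = 80/73
mL = 0·sL + -1/2·sR = -40/73
mR = -1/2·sL + 1·sR = 1320/3869

80/53 80/73 -40/73 1320/3869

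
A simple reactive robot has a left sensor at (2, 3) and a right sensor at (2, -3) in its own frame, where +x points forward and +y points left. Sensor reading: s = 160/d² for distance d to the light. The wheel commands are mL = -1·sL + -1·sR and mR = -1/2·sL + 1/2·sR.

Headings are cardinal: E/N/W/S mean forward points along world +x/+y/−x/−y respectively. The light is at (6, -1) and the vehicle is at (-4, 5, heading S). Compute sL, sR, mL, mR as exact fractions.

left sensor world pos  = (-1, 3); dL² = 65
right sensor world pos = (-7, 3); dR² = 185
sL = 160/65 = 32/13
sR = 160/185 = 32/37
mL = -1·sL + -1·sR = -1600/481
mR = -1/2·sL + 1/2·sR = -384/481

32/13 32/37 -1600/481 -384/481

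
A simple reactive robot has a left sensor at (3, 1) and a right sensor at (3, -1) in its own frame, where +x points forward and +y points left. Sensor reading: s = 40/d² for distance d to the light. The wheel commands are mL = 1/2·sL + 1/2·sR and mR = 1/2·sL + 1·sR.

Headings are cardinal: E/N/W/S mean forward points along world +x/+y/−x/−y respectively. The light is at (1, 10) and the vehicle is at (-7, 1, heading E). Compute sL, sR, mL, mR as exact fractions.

left sensor world pos  = (-4, 2); dL² = 89
right sensor world pos = (-4, 0); dR² = 125
sL = 40/89 = 40/89
sR = 40/125 = 8/25
mL = 1/2·sL + 1/2·sR = 856/2225
mR = 1/2·sL + 1·sR = 1212/2225

40/89 8/25 856/2225 1212/2225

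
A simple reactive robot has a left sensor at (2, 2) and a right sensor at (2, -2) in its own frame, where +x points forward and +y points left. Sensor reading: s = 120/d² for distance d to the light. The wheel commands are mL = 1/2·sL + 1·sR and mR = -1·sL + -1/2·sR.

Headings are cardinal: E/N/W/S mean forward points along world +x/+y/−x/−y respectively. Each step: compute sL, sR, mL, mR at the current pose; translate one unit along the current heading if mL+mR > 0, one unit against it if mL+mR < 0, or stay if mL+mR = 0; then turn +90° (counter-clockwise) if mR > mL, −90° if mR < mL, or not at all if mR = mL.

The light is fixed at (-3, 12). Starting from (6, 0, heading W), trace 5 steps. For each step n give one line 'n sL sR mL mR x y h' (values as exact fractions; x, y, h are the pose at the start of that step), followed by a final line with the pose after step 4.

0 24/49 120/149 7668/7301 -6516/7301 6 0 W
1 15/17 3/5 177/170 -201/170 5 0 N
2 120/221 24/65 708/1105 -804/1105 5 -1 E
3 20/51 12/25 862/1275 -806/1275 4 -1 S
4 120/281 120/169 43860/47489 -37140/47489 4 -2 W
final 3 -2 N

n=0: pose=(6,0,W); sL=24/49, sR=120/149; mL=7668/7301, mR=-6516/7301; mL+mR=1152/7301 → advance +1; mR−mL=-14184/7301 → turn -1·90°
n=1: pose=(5,0,N); sL=15/17, sR=3/5; mL=177/170, mR=-201/170; mL+mR=-12/85 → advance -1; mR−mL=-189/85 → turn -1·90°
n=2: pose=(5,-1,E); sL=120/221, sR=24/65; mL=708/1105, mR=-804/1105; mL+mR=-96/1105 → advance -1; mR−mL=-1512/1105 → turn -1·90°
n=3: pose=(4,-1,S); sL=20/51, sR=12/25; mL=862/1275, mR=-806/1275; mL+mR=56/1275 → advance +1; mR−mL=-556/425 → turn -1·90°
n=4: pose=(4,-2,W); sL=120/281, sR=120/169; mL=43860/47489, mR=-37140/47489; mL+mR=6720/47489 → advance +1; mR−mL=-81000/47489 → turn -1·90°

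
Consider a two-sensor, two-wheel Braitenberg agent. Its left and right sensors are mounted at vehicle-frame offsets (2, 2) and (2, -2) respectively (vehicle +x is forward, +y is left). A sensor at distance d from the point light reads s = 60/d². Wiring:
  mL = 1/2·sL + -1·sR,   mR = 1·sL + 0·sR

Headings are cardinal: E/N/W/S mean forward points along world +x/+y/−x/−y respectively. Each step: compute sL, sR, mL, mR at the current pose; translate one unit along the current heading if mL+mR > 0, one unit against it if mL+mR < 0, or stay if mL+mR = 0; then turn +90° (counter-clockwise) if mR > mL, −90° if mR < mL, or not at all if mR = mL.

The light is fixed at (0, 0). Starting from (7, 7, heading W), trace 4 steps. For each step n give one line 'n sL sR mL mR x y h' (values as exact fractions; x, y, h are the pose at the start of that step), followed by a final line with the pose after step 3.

n=0: pose=(7,7,W); sL=6/5, sR=30/53; mL=9/265, mR=6/5; mL+mR=327/265 → advance +1; mR−mL=309/265 → turn +1·90°
n=1: pose=(6,7,S); sL=60/89, sR=60/41; mL=-4110/3649, mR=60/89; mL+mR=-1650/3649 → advance -1; mR−mL=6570/3649 → turn +1·90°
n=2: pose=(6,8,E); sL=15/41, sR=3/5; mL=-171/410, mR=15/41; mL+mR=-21/410 → advance -1; mR−mL=321/410 → turn +1·90°
n=3: pose=(5,8,N); sL=60/109, sR=60/149; mL=-2070/16241, mR=60/109; mL+mR=6870/16241 → advance +1; mR−mL=11010/16241 → turn +1·90°

0 6/5 30/53 9/265 6/5 7 7 W
1 60/89 60/41 -4110/3649 60/89 6 7 S
2 15/41 3/5 -171/410 15/41 6 8 E
3 60/109 60/149 -2070/16241 60/109 5 8 N
final 5 9 W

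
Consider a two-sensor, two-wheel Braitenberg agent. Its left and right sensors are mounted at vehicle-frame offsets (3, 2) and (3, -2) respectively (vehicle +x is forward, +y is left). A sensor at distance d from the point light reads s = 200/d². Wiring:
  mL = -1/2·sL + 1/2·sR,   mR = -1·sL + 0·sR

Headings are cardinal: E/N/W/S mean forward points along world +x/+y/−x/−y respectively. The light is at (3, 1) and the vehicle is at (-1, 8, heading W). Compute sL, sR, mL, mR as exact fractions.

left sensor world pos  = (-4, 6); dL² = 74
right sensor world pos = (-4, 10); dR² = 130
sL = 200/74 = 100/37
sR = 200/130 = 20/13
mL = -1/2·sL + 1/2·sR = -280/481
mR = -1·sL + 0·sR = -100/37

100/37 20/13 -280/481 -100/37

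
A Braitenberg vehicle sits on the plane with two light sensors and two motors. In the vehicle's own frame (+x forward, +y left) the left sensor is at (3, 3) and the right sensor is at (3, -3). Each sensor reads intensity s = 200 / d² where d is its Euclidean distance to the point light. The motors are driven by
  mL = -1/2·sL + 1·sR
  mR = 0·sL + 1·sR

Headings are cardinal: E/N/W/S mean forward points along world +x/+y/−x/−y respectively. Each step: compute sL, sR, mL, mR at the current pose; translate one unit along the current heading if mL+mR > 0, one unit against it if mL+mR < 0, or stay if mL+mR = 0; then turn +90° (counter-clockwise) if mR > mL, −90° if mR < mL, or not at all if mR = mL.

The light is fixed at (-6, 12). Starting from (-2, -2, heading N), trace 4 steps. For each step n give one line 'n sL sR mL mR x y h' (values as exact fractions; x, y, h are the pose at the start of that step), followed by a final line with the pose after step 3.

n=0: pose=(-2,-2,N); sL=100/61, sR=20/17; mL=370/1037, mR=20/17; mL+mR=1590/1037 → advance +1; mR−mL=50/61 → turn +1·90°
n=1: pose=(-2,-1,W); sL=200/257, sR=200/101; mL=41300/25957, mR=200/101; mL+mR=92700/25957 → advance +1; mR−mL=100/257 → turn +1·90°
n=2: pose=(-3,-1,S); sL=50/73, sR=25/32; mL=1025/2336, mR=25/32; mL+mR=1425/1168 → advance +1; mR−mL=25/73 → turn +1·90°
n=3: pose=(-3,-2,E); sL=200/157, sR=8/13; mL=-44/2041, mR=8/13; mL+mR=1212/2041 → advance +1; mR−mL=100/157 → turn +1·90°

0 100/61 20/17 370/1037 20/17 -2 -2 N
1 200/257 200/101 41300/25957 200/101 -2 -1 W
2 50/73 25/32 1025/2336 25/32 -3 -1 S
3 200/157 8/13 -44/2041 8/13 -3 -2 E
final -2 -2 N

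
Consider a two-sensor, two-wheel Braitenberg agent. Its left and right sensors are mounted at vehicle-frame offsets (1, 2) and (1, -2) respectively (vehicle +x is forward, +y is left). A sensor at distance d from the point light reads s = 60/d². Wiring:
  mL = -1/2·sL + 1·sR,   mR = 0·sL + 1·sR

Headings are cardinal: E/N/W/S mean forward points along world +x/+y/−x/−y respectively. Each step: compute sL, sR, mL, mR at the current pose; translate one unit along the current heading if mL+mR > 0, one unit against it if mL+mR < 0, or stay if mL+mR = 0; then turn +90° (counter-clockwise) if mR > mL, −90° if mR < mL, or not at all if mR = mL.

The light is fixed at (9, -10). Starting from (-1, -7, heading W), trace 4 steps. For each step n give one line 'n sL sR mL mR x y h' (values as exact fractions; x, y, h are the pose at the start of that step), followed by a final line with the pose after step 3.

0 30/61 30/73 735/4453 30/73 -1 -7 W
1 12/17 60/173 -18/2941 60/173 -2 -7 S
2 15/29 3/5 99/290 3/5 -2 -8 E
3 20/51 60/73 2330/3723 60/73 -1 -8 N
final -1 -7 W

n=0: pose=(-1,-7,W); sL=30/61, sR=30/73; mL=735/4453, mR=30/73; mL+mR=2565/4453 → advance +1; mR−mL=15/61 → turn +1·90°
n=1: pose=(-2,-7,S); sL=12/17, sR=60/173; mL=-18/2941, mR=60/173; mL+mR=1002/2941 → advance +1; mR−mL=6/17 → turn +1·90°
n=2: pose=(-2,-8,E); sL=15/29, sR=3/5; mL=99/290, mR=3/5; mL+mR=273/290 → advance +1; mR−mL=15/58 → turn +1·90°
n=3: pose=(-1,-8,N); sL=20/51, sR=60/73; mL=2330/3723, mR=60/73; mL+mR=5390/3723 → advance +1; mR−mL=10/51 → turn +1·90°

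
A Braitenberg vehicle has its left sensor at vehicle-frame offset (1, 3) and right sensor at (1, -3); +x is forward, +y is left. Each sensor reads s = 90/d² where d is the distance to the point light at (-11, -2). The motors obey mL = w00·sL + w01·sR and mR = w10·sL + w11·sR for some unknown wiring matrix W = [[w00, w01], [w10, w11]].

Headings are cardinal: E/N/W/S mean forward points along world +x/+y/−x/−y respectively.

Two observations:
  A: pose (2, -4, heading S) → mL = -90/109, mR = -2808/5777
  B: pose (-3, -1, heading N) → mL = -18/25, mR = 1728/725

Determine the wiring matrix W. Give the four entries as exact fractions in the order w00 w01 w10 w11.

0 -1 1 -1

obs A: pose=(2,-4,S) → sL=18/53, sR=90/109, mL=-90/109, mR=-2808/5777
obs B: pose=(-3,-1,N) → sL=90/29, sR=18/25, mL=-18/25, mR=1728/725
sensor matrix S = [[18/53, 90/109], [90/29, 18/25]]; det S = -9708336/4188325
solve [mL_A; mL_B] = S·[w00; w01] and [mR_A; mR_B] = S·[w10; w11]:
  w00 = 0, w01 = -1, w10 = 1, w11 = -1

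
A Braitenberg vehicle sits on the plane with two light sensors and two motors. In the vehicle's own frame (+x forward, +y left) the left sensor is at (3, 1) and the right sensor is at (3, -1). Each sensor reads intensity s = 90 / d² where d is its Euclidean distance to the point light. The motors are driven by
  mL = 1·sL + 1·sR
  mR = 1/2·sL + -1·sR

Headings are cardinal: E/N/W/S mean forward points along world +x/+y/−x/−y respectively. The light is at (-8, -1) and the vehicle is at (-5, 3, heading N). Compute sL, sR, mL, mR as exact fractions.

left sensor world pos  = (-6, 6); dL² = 53
right sensor world pos = (-4, 6); dR² = 65
sL = 90/53 = 90/53
sR = 90/65 = 18/13
mL = 1·sL + 1·sR = 2124/689
mR = 1/2·sL + -1·sR = -369/689

90/53 18/13 2124/689 -369/689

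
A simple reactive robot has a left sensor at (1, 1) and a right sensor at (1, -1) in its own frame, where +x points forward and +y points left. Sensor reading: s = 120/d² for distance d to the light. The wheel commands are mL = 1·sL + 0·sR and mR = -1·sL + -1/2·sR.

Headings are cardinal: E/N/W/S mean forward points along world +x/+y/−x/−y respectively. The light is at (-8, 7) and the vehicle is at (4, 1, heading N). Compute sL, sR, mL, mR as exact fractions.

left sensor world pos  = (3, 2); dL² = 146
right sensor world pos = (5, 2); dR² = 194
sL = 120/146 = 60/73
sR = 120/194 = 60/97
mL = 1·sL + 0·sR = 60/73
mR = -1·sL + -1/2·sR = -8010/7081

60/73 60/97 60/73 -8010/7081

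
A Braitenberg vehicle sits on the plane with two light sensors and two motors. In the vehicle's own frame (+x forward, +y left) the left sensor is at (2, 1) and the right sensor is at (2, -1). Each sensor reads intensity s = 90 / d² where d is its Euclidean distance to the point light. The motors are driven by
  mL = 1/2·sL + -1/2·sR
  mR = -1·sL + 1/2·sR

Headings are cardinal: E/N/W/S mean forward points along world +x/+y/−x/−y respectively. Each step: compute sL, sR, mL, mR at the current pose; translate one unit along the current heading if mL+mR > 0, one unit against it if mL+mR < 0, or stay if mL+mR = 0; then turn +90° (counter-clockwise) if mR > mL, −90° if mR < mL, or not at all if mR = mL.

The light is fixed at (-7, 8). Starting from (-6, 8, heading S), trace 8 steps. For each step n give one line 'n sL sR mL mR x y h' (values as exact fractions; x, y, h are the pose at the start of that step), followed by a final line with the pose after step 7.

0 45/4 45/2 -45/8 0 -6 8 S
1 90/13 10 -20/13 -25/13 -6 9 E
2 45 45 0 -45/2 -7 9 S
3 18 90/13 72/13 -189/13 -7 10 W
4 45/8 9/2 9/16 -27/8 -6 10 N
5 90/13 10 -20/13 -25/13 -6 9 E
6 45 45 0 -45/2 -7 9 S
7 18 90/13 72/13 -189/13 -7 10 W
final -6 10 N

n=0: pose=(-6,8,S); sL=45/4, sR=45/2; mL=-45/8, mR=0; mL+mR=-45/8 → advance -1; mR−mL=45/8 → turn +1·90°
n=1: pose=(-6,9,E); sL=90/13, sR=10; mL=-20/13, mR=-25/13; mL+mR=-45/13 → advance -1; mR−mL=-5/13 → turn -1·90°
n=2: pose=(-7,9,S); sL=45, sR=45; mL=0, mR=-45/2; mL+mR=-45/2 → advance -1; mR−mL=-45/2 → turn -1·90°
n=3: pose=(-7,10,W); sL=18, sR=90/13; mL=72/13, mR=-189/13; mL+mR=-9 → advance -1; mR−mL=-261/13 → turn -1·90°
n=4: pose=(-6,10,N); sL=45/8, sR=9/2; mL=9/16, mR=-27/8; mL+mR=-45/16 → advance -1; mR−mL=-63/16 → turn -1·90°
n=5: pose=(-6,9,E); sL=90/13, sR=10; mL=-20/13, mR=-25/13; mL+mR=-45/13 → advance -1; mR−mL=-5/13 → turn -1·90°
n=6: pose=(-7,9,S); sL=45, sR=45; mL=0, mR=-45/2; mL+mR=-45/2 → advance -1; mR−mL=-45/2 → turn -1·90°
n=7: pose=(-7,10,W); sL=18, sR=90/13; mL=72/13, mR=-189/13; mL+mR=-9 → advance -1; mR−mL=-261/13 → turn -1·90°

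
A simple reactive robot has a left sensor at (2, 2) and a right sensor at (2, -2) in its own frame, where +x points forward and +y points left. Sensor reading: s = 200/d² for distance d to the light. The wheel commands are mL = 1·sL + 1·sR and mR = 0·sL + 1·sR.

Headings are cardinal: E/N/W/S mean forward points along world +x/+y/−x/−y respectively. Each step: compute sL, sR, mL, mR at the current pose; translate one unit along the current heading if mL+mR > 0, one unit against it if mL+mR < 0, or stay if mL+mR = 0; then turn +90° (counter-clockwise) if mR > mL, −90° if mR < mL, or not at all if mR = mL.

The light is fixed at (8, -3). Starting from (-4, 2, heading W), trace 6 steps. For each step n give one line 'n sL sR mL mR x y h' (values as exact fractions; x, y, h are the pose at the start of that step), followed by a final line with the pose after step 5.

n=0: pose=(-4,2,W); sL=40/41, sR=40/49; mL=3600/2009, mR=40/49; mL+mR=5240/2009 → advance +1; mR−mL=-40/41 → turn -1·90°
n=1: pose=(-5,2,N); sL=100/137, sR=20/17; mL=4440/2329, mR=20/17; mL+mR=7180/2329 → advance +1; mR−mL=-100/137 → turn -1·90°
n=2: pose=(-5,3,E); sL=40/37, sR=200/137; mL=12880/5069, mR=200/137; mL+mR=20280/5069 → advance +1; mR−mL=-40/37 → turn -1·90°
n=3: pose=(-4,3,S); sL=50/29, sR=50/53; mL=4100/1537, mR=50/53; mL+mR=5550/1537 → advance +1; mR−mL=-50/29 → turn -1·90°
n=4: pose=(-4,2,W); sL=40/41, sR=40/49; mL=3600/2009, mR=40/49; mL+mR=5240/2009 → advance +1; mR−mL=-40/41 → turn -1·90°
n=5: pose=(-5,2,N); sL=100/137, sR=20/17; mL=4440/2329, mR=20/17; mL+mR=7180/2329 → advance +1; mR−mL=-100/137 → turn -1·90°

0 40/41 40/49 3600/2009 40/49 -4 2 W
1 100/137 20/17 4440/2329 20/17 -5 2 N
2 40/37 200/137 12880/5069 200/137 -5 3 E
3 50/29 50/53 4100/1537 50/53 -4 3 S
4 40/41 40/49 3600/2009 40/49 -4 2 W
5 100/137 20/17 4440/2329 20/17 -5 2 N
final -5 3 E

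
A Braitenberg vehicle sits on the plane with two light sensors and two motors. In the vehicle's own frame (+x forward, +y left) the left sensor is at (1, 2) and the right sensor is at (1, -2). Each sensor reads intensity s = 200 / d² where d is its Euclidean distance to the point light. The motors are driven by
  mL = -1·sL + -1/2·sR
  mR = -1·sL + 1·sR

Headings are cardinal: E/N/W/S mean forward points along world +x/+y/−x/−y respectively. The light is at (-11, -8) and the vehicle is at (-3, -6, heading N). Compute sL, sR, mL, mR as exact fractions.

40/9 200/109 -5260/981 -2560/981

left sensor world pos  = (-5, -5); dL² = 45
right sensor world pos = (-1, -5); dR² = 109
sL = 200/45 = 40/9
sR = 200/109 = 200/109
mL = -1·sL + -1/2·sR = -5260/981
mR = -1·sL + 1·sR = -2560/981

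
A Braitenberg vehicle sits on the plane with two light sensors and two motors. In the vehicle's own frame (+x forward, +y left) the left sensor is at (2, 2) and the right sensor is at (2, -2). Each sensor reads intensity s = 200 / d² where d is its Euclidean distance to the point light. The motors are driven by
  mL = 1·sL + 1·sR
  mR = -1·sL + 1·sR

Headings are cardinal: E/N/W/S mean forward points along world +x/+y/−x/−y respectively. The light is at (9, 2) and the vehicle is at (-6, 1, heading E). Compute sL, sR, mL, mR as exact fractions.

20/17 100/89 3480/1513 -80/1513

left sensor world pos  = (-4, 3); dL² = 170
right sensor world pos = (-4, -1); dR² = 178
sL = 200/170 = 20/17
sR = 200/178 = 100/89
mL = 1·sL + 1·sR = 3480/1513
mR = -1·sL + 1·sR = -80/1513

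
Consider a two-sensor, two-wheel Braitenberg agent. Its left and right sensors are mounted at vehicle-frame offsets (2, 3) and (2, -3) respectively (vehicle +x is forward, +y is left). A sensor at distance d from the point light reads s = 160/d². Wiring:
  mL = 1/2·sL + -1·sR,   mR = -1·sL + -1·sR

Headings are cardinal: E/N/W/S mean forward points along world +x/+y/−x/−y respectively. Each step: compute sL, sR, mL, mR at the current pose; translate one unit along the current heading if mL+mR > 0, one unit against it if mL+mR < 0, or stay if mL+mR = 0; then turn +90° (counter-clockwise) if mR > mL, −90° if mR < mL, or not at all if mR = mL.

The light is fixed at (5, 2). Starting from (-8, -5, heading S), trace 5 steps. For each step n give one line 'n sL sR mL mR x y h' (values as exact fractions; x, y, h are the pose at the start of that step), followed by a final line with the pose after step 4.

0 160/181 160/337 -2000/60997 -82880/60997 -8 -5 S
1 80/153 80/117 -280/663 -800/663 -8 -4 W
2 160/241 160/97 -30800/23377 -54080/23377 -7 -4 N
3 40/29 4/5 -16/145 -316/145 -7 -5 E
4 160/181 160/337 -2000/60997 -82880/60997 -8 -5 S
final -8 -4 W

n=0: pose=(-8,-5,S); sL=160/181, sR=160/337; mL=-2000/60997, mR=-82880/60997; mL+mR=-84880/60997 → advance -1; mR−mL=-240/181 → turn -1·90°
n=1: pose=(-8,-4,W); sL=80/153, sR=80/117; mL=-280/663, mR=-800/663; mL+mR=-360/221 → advance -1; mR−mL=-40/51 → turn -1·90°
n=2: pose=(-7,-4,N); sL=160/241, sR=160/97; mL=-30800/23377, mR=-54080/23377; mL+mR=-84880/23377 → advance -1; mR−mL=-240/241 → turn -1·90°
n=3: pose=(-7,-5,E); sL=40/29, sR=4/5; mL=-16/145, mR=-316/145; mL+mR=-332/145 → advance -1; mR−mL=-60/29 → turn -1·90°
n=4: pose=(-8,-5,S); sL=160/181, sR=160/337; mL=-2000/60997, mR=-82880/60997; mL+mR=-84880/60997 → advance -1; mR−mL=-240/181 → turn -1·90°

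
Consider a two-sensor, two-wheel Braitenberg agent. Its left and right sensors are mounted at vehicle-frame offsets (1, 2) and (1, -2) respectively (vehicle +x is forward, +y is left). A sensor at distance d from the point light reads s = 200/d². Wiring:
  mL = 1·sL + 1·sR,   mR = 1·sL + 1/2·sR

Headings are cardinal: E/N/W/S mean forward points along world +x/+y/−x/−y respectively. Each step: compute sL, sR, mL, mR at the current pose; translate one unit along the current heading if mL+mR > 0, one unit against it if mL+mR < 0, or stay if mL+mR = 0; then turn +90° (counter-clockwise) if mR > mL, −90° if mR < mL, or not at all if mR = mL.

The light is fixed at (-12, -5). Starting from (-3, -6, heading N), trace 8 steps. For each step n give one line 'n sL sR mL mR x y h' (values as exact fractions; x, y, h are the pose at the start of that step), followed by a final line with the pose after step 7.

0 200/49 200/121 34000/5929 29100/5929 -3 -6 N
1 25/13 25/13 50/13 75/26 -3 -5 E
2 40/29 40/13 1680/377 1100/377 -2 -5 S
3 20/9 100/41 1720/369 1270/369 -2 -6 W
4 200/49 200/121 34000/5929 29100/5929 -3 -6 N
5 25/13 25/13 50/13 75/26 -3 -5 E
6 40/29 40/13 1680/377 1100/377 -2 -5 S
7 20/9 100/41 1720/369 1270/369 -2 -6 W
final -3 -6 N

n=0: pose=(-3,-6,N); sL=200/49, sR=200/121; mL=34000/5929, mR=29100/5929; mL+mR=63100/5929 → advance +1; mR−mL=-100/121 → turn -1·90°
n=1: pose=(-3,-5,E); sL=25/13, sR=25/13; mL=50/13, mR=75/26; mL+mR=175/26 → advance +1; mR−mL=-25/26 → turn -1·90°
n=2: pose=(-2,-5,S); sL=40/29, sR=40/13; mL=1680/377, mR=1100/377; mL+mR=2780/377 → advance +1; mR−mL=-20/13 → turn -1·90°
n=3: pose=(-2,-6,W); sL=20/9, sR=100/41; mL=1720/369, mR=1270/369; mL+mR=2990/369 → advance +1; mR−mL=-50/41 → turn -1·90°
n=4: pose=(-3,-6,N); sL=200/49, sR=200/121; mL=34000/5929, mR=29100/5929; mL+mR=63100/5929 → advance +1; mR−mL=-100/121 → turn -1·90°
n=5: pose=(-3,-5,E); sL=25/13, sR=25/13; mL=50/13, mR=75/26; mL+mR=175/26 → advance +1; mR−mL=-25/26 → turn -1·90°
n=6: pose=(-2,-5,S); sL=40/29, sR=40/13; mL=1680/377, mR=1100/377; mL+mR=2780/377 → advance +1; mR−mL=-20/13 → turn -1·90°
n=7: pose=(-2,-6,W); sL=20/9, sR=100/41; mL=1720/369, mR=1270/369; mL+mR=2990/369 → advance +1; mR−mL=-50/41 → turn -1·90°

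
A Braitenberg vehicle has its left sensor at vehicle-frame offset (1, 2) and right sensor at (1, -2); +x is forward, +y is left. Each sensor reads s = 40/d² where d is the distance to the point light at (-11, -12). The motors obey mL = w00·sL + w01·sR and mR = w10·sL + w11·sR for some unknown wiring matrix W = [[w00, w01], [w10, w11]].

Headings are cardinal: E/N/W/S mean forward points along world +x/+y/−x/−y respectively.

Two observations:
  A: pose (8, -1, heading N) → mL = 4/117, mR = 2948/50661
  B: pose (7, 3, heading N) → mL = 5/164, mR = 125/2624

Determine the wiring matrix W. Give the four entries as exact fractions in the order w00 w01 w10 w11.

obs A: pose=(8,-1,N) → sL=40/433, sR=8/117, mL=4/117, mR=2948/50661
obs B: pose=(7,3,N) → sL=5/64, sR=5/82, mL=5/164, mR=125/2624
sensor matrix S = [[40/433, 8/117], [5/64, 5/82]]; det S = 4835/16616808
solve [mL_A; mL_B] = S·[w00; w01] and [mR_A; mR_B] = S·[w10; w11]:
  w00 = 0, w01 = 1/2, w10 = 1, w11 = -1/2

0 1/2 1 -1/2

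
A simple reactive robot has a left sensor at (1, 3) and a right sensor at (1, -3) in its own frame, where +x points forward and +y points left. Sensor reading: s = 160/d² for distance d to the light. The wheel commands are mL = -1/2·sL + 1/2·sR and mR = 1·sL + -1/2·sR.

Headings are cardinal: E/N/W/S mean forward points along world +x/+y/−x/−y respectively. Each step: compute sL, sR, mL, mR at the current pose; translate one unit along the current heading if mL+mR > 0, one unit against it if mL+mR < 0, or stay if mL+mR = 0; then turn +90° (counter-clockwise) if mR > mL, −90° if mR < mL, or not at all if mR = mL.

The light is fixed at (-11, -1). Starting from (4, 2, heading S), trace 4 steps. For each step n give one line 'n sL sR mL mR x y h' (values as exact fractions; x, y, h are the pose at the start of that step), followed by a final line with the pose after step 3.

0 20/41 40/37 450/1517 -80/1517 4 2 S
1 160/197 160/221 -1920/43537 19600/43537 4 1 W
2 16/29 80/61 672/1769 -184/1769 3 1 S
3 160/173 32/37 -192/6401 3152/6401 3 0 W
final 2 0 S

n=0: pose=(4,2,S); sL=20/41, sR=40/37; mL=450/1517, mR=-80/1517; mL+mR=10/41 → advance +1; mR−mL=-530/1517 → turn -1·90°
n=1: pose=(4,1,W); sL=160/197, sR=160/221; mL=-1920/43537, mR=19600/43537; mL+mR=80/197 → advance +1; mR−mL=21520/43537 → turn +1·90°
n=2: pose=(3,1,S); sL=16/29, sR=80/61; mL=672/1769, mR=-184/1769; mL+mR=8/29 → advance +1; mR−mL=-856/1769 → turn -1·90°
n=3: pose=(3,0,W); sL=160/173, sR=32/37; mL=-192/6401, mR=3152/6401; mL+mR=80/173 → advance +1; mR−mL=3344/6401 → turn +1·90°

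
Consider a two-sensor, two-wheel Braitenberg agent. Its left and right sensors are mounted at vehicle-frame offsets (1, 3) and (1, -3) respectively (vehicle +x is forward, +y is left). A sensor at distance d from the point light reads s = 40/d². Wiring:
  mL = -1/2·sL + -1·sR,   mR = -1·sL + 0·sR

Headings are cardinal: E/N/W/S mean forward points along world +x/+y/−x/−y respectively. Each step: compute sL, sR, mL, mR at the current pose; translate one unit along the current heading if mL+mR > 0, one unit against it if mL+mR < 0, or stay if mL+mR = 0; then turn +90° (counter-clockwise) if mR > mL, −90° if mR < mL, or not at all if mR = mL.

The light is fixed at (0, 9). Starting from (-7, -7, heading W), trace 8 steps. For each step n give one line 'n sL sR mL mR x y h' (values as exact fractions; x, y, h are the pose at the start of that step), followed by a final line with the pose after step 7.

n=0: pose=(-7,-7,W); sL=8/85, sR=40/233; mL=-4332/19805, mR=-8/85; mL+mR=-6196/19805 → advance -1; mR−mL=2468/19805 → turn +1·90°
n=1: pose=(-6,-7,S); sL=20/149, sR=4/37; mL=-966/5513, mR=-20/149; mL+mR=-1706/5513 → advance -1; mR−mL=226/5513 → turn +1·90°
n=2: pose=(-6,-6,E); sL=40/169, sR=40/349; mL=-13740/58981, mR=-40/169; mL+mR=-27700/58981 → advance -1; mR−mL=-220/58981 → turn -1·90°
n=3: pose=(-7,-6,S); sL=5/34, sR=10/89; mL=-1125/6052, mR=-5/34; mL+mR=-2015/6052 → advance -1; mR−mL=235/6052 → turn +1·90°
n=4: pose=(-7,-5,E); sL=40/157, sR=8/65; mL=-2556/10205, mR=-40/157; mL+mR=-5156/10205 → advance -1; mR−mL=-44/10205 → turn -1·90°
n=5: pose=(-8,-5,S); sL=4/25, sR=20/173; mL=-846/4325, mR=-4/25; mL+mR=-1538/4325 → advance -1; mR−mL=154/4325 → turn +1·90°
n=6: pose=(-8,-4,E); sL=40/149, sR=8/61; mL=-2412/9089, mR=-40/149; mL+mR=-4852/9089 → advance -1; mR−mL=-28/9089 → turn -1·90°
n=7: pose=(-9,-4,S); sL=5/29, sR=2/17; mL=-201/986, mR=-5/29; mL+mR=-371/986 → advance -1; mR−mL=31/986 → turn +1·90°

0 8/85 40/233 -4332/19805 -8/85 -7 -7 W
1 20/149 4/37 -966/5513 -20/149 -6 -7 S
2 40/169 40/349 -13740/58981 -40/169 -6 -6 E
3 5/34 10/89 -1125/6052 -5/34 -7 -6 S
4 40/157 8/65 -2556/10205 -40/157 -7 -5 E
5 4/25 20/173 -846/4325 -4/25 -8 -5 S
6 40/149 8/61 -2412/9089 -40/149 -8 -4 E
7 5/29 2/17 -201/986 -5/29 -9 -4 S
final -9 -3 E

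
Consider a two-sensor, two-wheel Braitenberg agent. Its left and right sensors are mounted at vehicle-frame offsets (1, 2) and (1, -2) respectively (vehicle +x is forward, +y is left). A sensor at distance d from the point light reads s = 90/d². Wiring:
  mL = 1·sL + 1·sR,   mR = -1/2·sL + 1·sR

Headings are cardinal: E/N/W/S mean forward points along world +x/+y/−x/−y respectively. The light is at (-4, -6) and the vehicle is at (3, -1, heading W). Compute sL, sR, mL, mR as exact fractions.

left sensor world pos  = (2, -3); dL² = 45
right sensor world pos = (2, 1); dR² = 85
sL = 90/45 = 2
sR = 90/85 = 18/17
mL = 1·sL + 1·sR = 52/17
mR = -1/2·sL + 1·sR = 1/17

2 18/17 52/17 1/17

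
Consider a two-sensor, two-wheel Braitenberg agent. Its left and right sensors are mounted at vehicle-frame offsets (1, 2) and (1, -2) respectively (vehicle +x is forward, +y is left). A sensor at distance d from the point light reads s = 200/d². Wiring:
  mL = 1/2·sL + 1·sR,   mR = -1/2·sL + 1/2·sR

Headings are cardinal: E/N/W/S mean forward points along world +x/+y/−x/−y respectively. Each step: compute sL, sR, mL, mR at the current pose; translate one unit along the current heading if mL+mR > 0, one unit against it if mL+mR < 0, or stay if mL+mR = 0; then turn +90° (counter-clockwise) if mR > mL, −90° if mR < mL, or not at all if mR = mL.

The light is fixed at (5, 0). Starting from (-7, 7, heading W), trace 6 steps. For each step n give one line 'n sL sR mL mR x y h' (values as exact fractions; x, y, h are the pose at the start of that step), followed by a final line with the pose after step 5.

0 100/97 4/5 638/485 -56/485 -7 7 W
1 200/289 40/37 15260/10693 2080/10693 -8 7 N
2 50/61 10/9 835/549 80/549 -8 8 E
3 200/149 40/49 10860/7301 -1920/7301 -7 8 S
4 100/97 4/5 638/485 -56/485 -7 7 W
5 200/289 40/37 15260/10693 2080/10693 -8 7 N
final -8 8 E

n=0: pose=(-7,7,W); sL=100/97, sR=4/5; mL=638/485, mR=-56/485; mL+mR=6/5 → advance +1; mR−mL=-694/485 → turn -1·90°
n=1: pose=(-8,7,N); sL=200/289, sR=40/37; mL=15260/10693, mR=2080/10693; mL+mR=60/37 → advance +1; mR−mL=-13180/10693 → turn -1·90°
n=2: pose=(-8,8,E); sL=50/61, sR=10/9; mL=835/549, mR=80/549; mL+mR=5/3 → advance +1; mR−mL=-755/549 → turn -1·90°
n=3: pose=(-7,8,S); sL=200/149, sR=40/49; mL=10860/7301, mR=-1920/7301; mL+mR=60/49 → advance +1; mR−mL=-12780/7301 → turn -1·90°
n=4: pose=(-7,7,W); sL=100/97, sR=4/5; mL=638/485, mR=-56/485; mL+mR=6/5 → advance +1; mR−mL=-694/485 → turn -1·90°
n=5: pose=(-8,7,N); sL=200/289, sR=40/37; mL=15260/10693, mR=2080/10693; mL+mR=60/37 → advance +1; mR−mL=-13180/10693 → turn -1·90°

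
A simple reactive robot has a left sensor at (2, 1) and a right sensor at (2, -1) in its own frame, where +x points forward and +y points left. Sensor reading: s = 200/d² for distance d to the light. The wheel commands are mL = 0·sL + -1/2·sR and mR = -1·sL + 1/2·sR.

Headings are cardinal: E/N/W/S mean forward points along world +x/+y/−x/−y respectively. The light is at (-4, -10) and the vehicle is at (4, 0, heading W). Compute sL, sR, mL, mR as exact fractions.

200/117 200/157 -100/157 -19700/18369

left sensor world pos  = (2, -1); dL² = 117
right sensor world pos = (2, 1); dR² = 157
sL = 200/117 = 200/117
sR = 200/157 = 200/157
mL = 0·sL + -1/2·sR = -100/157
mR = -1·sL + 1/2·sR = -19700/18369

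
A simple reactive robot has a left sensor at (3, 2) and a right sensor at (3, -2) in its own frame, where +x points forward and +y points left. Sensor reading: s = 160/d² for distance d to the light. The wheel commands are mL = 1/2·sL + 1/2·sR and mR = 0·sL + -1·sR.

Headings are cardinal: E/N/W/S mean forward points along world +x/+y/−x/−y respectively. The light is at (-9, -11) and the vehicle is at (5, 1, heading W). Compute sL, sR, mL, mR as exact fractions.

160/221 160/317 43040/70057 -160/317

left sensor world pos  = (2, -1); dL² = 221
right sensor world pos = (2, 3); dR² = 317
sL = 160/221 = 160/221
sR = 160/317 = 160/317
mL = 1/2·sL + 1/2·sR = 43040/70057
mR = 0·sL + -1·sR = -160/317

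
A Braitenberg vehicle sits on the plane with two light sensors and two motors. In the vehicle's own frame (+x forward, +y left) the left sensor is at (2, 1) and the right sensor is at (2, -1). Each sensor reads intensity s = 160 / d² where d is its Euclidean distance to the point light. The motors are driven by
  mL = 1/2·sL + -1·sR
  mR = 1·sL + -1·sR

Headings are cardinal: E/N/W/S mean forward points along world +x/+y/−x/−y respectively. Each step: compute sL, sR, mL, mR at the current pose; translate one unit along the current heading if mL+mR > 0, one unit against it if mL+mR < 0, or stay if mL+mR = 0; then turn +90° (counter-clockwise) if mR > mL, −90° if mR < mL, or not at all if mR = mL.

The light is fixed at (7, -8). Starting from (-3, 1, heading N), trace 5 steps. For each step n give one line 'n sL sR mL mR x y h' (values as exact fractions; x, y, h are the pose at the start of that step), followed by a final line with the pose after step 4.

0 80/121 80/101 -5640/12221 -1600/12221 -3 1 N
1 160/193 32/45 -2576/8685 1024/8685 -3 0 W
2 8/5 20/17 -32/85 36/85 -2 0 S
3 160/113 32/17 -2256/1921 -896/1921 -2 -1 E
4 80/101 80/81 -4840/8181 -1600/8181 -3 -1 N
final -3 -2 W

n=0: pose=(-3,1,N); sL=80/121, sR=80/101; mL=-5640/12221, mR=-1600/12221; mL+mR=-7240/12221 → advance -1; mR−mL=40/121 → turn +1·90°
n=1: pose=(-3,0,W); sL=160/193, sR=32/45; mL=-2576/8685, mR=1024/8685; mL+mR=-1552/8685 → advance -1; mR−mL=80/193 → turn +1·90°
n=2: pose=(-2,0,S); sL=8/5, sR=20/17; mL=-32/85, mR=36/85; mL+mR=4/85 → advance +1; mR−mL=4/5 → turn +1·90°
n=3: pose=(-2,-1,E); sL=160/113, sR=32/17; mL=-2256/1921, mR=-896/1921; mL+mR=-3152/1921 → advance -1; mR−mL=80/113 → turn +1·90°
n=4: pose=(-3,-1,N); sL=80/101, sR=80/81; mL=-4840/8181, mR=-1600/8181; mL+mR=-6440/8181 → advance -1; mR−mL=40/101 → turn +1·90°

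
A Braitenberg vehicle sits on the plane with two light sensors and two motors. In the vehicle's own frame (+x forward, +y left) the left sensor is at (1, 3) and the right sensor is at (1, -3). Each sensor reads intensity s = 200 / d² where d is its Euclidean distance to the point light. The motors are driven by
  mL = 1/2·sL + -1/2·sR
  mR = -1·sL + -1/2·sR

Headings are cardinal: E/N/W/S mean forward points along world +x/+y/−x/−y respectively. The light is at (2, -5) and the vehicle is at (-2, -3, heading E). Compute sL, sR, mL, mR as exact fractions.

100/17 20 -120/17 -270/17

left sensor world pos  = (-1, 0); dL² = 34
right sensor world pos = (-1, -6); dR² = 10
sL = 200/34 = 100/17
sR = 200/10 = 20
mL = 1/2·sL + -1/2·sR = -120/17
mR = -1·sL + -1/2·sR = -270/17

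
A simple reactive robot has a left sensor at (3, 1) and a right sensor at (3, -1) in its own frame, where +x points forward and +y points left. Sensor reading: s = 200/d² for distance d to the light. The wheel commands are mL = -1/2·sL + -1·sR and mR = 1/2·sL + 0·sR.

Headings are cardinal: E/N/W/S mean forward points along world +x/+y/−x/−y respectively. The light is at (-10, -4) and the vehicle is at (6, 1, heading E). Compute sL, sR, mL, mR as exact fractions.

200/397 200/377 -117100/149669 100/397

left sensor world pos  = (9, 2); dL² = 397
right sensor world pos = (9, 0); dR² = 377
sL = 200/397 = 200/397
sR = 200/377 = 200/377
mL = -1/2·sL + -1·sR = -117100/149669
mR = 1/2·sL + 0·sR = 100/397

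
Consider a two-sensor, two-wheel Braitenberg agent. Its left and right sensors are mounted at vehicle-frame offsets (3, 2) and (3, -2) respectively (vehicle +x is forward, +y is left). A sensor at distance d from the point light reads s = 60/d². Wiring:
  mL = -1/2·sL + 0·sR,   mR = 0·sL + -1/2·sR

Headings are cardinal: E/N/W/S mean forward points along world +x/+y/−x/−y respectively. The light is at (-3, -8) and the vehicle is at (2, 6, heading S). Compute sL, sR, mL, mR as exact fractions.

6/17 6/13 -3/17 -3/13

left sensor world pos  = (4, 3); dL² = 170
right sensor world pos = (0, 3); dR² = 130
sL = 60/170 = 6/17
sR = 60/130 = 6/13
mL = -1/2·sL + 0·sR = -3/17
mR = 0·sL + -1/2·sR = -3/13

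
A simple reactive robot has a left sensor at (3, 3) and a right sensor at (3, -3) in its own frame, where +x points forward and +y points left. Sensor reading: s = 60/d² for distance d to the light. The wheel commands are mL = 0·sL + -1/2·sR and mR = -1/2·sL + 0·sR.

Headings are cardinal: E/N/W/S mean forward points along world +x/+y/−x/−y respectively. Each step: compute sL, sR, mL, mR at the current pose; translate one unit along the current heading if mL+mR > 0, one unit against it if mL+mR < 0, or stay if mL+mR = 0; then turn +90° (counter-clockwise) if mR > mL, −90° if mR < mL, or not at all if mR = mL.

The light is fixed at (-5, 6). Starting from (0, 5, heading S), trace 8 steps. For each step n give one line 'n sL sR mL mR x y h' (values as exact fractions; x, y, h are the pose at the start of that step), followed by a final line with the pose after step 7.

n=0: pose=(0,5,S); sL=3/4, sR=3; mL=-3/2, mR=-3/8; mL+mR=-15/8 → advance -1; mR−mL=9/8 → turn +1·90°
n=1: pose=(0,6,E); sL=60/73, sR=60/73; mL=-30/73, mR=-30/73; mL+mR=-60/73 → advance -1; mR−mL=0 → turn +0·90°
n=2: pose=(-1,6,E); sL=30/29, sR=30/29; mL=-15/29, mR=-15/29; mL+mR=-30/29 → advance -1; mR−mL=0 → turn +0·90°
n=3: pose=(-2,6,E); sL=4/3, sR=4/3; mL=-2/3, mR=-2/3; mL+mR=-4/3 → advance -1; mR−mL=0 → turn +0·90°
n=4: pose=(-3,6,E); sL=30/17, sR=30/17; mL=-15/17, mR=-15/17; mL+mR=-30/17 → advance -1; mR−mL=0 → turn +0·90°
n=5: pose=(-4,6,E); sL=12/5, sR=12/5; mL=-6/5, mR=-6/5; mL+mR=-12/5 → advance -1; mR−mL=0 → turn +0·90°
n=6: pose=(-5,6,E); sL=10/3, sR=10/3; mL=-5/3, mR=-5/3; mL+mR=-10/3 → advance -1; mR−mL=0 → turn +0·90°
n=7: pose=(-6,6,E); sL=60/13, sR=60/13; mL=-30/13, mR=-30/13; mL+mR=-60/13 → advance -1; mR−mL=0 → turn +0·90°

0 3/4 3 -3/2 -3/8 0 5 S
1 60/73 60/73 -30/73 -30/73 0 6 E
2 30/29 30/29 -15/29 -15/29 -1 6 E
3 4/3 4/3 -2/3 -2/3 -2 6 E
4 30/17 30/17 -15/17 -15/17 -3 6 E
5 12/5 12/5 -6/5 -6/5 -4 6 E
6 10/3 10/3 -5/3 -5/3 -5 6 E
7 60/13 60/13 -30/13 -30/13 -6 6 E
final -7 6 E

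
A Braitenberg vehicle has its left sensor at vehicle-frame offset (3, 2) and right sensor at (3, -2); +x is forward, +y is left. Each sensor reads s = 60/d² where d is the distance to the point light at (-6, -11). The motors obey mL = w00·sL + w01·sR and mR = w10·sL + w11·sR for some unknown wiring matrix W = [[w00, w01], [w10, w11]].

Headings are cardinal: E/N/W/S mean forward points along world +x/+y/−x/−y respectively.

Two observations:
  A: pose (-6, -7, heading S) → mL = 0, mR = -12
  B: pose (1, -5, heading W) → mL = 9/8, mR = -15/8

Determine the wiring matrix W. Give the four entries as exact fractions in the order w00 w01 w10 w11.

1 -1 -1 0

obs A: pose=(-6,-7,S) → sL=12, sR=12, mL=0, mR=-12
obs B: pose=(1,-5,W) → sL=15/8, sR=3/4, mL=9/8, mR=-15/8
sensor matrix S = [[12, 12], [15/8, 3/4]]; det S = -27/2
solve [mL_A; mL_B] = S·[w00; w01] and [mR_A; mR_B] = S·[w10; w11]:
  w00 = 1, w01 = -1, w10 = -1, w11 = 0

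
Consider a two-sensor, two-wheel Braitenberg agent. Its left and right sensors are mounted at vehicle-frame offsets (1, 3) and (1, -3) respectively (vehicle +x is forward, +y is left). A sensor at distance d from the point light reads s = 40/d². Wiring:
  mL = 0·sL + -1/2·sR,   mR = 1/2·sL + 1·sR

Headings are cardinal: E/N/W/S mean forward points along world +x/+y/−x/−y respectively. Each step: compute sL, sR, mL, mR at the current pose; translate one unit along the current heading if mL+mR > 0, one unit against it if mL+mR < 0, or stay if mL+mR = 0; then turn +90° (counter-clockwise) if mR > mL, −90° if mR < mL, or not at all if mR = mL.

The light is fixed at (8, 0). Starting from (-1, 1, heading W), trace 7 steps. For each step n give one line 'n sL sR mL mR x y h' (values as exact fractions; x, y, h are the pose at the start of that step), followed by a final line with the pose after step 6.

n=0: pose=(-1,1,W); sL=5/13, sR=10/29; mL=-5/29, mR=405/754; mL+mR=275/754 → advance +1; mR−mL=535/754 → turn +1·90°
n=1: pose=(-2,1,S); sL=40/49, sR=40/169; mL=-20/169, mR=5340/8281; mL+mR=4360/8281 → advance +1; mR−mL=6320/8281 → turn +1·90°
n=2: pose=(-2,0,E); sL=4/9, sR=4/9; mL=-2/9, mR=2/3; mL+mR=4/9 → advance +1; mR−mL=8/9 → turn +1·90°
n=3: pose=(-1,0,N); sL=8/29, sR=40/37; mL=-20/37, mR=1308/1073; mL+mR=728/1073 → advance +1; mR−mL=1888/1073 → turn +1·90°
n=4: pose=(-1,1,W); sL=5/13, sR=10/29; mL=-5/29, mR=405/754; mL+mR=275/754 → advance +1; mR−mL=535/754 → turn +1·90°
n=5: pose=(-2,1,S); sL=40/49, sR=40/169; mL=-20/169, mR=5340/8281; mL+mR=4360/8281 → advance +1; mR−mL=6320/8281 → turn +1·90°
n=6: pose=(-2,0,E); sL=4/9, sR=4/9; mL=-2/9, mR=2/3; mL+mR=4/9 → advance +1; mR−mL=8/9 → turn +1·90°

0 5/13 10/29 -5/29 405/754 -1 1 W
1 40/49 40/169 -20/169 5340/8281 -2 1 S
2 4/9 4/9 -2/9 2/3 -2 0 E
3 8/29 40/37 -20/37 1308/1073 -1 0 N
4 5/13 10/29 -5/29 405/754 -1 1 W
5 40/49 40/169 -20/169 5340/8281 -2 1 S
6 4/9 4/9 -2/9 2/3 -2 0 E
final -1 0 N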